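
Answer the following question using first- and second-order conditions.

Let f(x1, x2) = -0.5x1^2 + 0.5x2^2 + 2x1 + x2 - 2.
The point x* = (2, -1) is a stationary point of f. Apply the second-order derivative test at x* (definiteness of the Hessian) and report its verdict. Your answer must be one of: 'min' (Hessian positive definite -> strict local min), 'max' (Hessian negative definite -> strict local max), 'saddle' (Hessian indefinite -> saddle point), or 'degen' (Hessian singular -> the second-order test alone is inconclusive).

Compute the Hessian H = grad^2 f:
  H = [[-1, 0], [0, 1]]
Verify stationarity: grad f(x*) = H x* + g = (0, 0).
Eigenvalues of H: -1, 1.
Eigenvalues have mixed signs, so H is indefinite -> x* is a saddle point.

saddle


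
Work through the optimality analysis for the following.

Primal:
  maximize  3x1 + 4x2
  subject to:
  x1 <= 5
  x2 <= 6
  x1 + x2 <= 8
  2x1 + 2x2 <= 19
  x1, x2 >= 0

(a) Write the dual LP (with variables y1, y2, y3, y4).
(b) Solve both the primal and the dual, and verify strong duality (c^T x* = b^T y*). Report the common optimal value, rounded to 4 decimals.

The standard primal-dual pair for 'max c^T x s.t. A x <= b, x >= 0' is:
  Dual:  min b^T y  s.t.  A^T y >= c,  y >= 0.

So the dual LP is:
  minimize  5y1 + 6y2 + 8y3 + 19y4
  subject to:
    y1 + y3 + 2y4 >= 3
    y2 + y3 + 2y4 >= 4
    y1, y2, y3, y4 >= 0

Solving the primal: x* = (2, 6).
  primal value c^T x* = 30.
Solving the dual: y* = (0, 1, 3, 0).
  dual value b^T y* = 30.
Strong duality: c^T x* = b^T y*. Confirmed.

30


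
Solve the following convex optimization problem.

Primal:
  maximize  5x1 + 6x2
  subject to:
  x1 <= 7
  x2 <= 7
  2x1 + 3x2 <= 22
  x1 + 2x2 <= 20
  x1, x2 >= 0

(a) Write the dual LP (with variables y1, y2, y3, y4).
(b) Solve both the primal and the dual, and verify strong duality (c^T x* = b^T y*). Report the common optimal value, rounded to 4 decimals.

The standard primal-dual pair for 'max c^T x s.t. A x <= b, x >= 0' is:
  Dual:  min b^T y  s.t.  A^T y >= c,  y >= 0.

So the dual LP is:
  minimize  7y1 + 7y2 + 22y3 + 20y4
  subject to:
    y1 + 2y3 + y4 >= 5
    y2 + 3y3 + 2y4 >= 6
    y1, y2, y3, y4 >= 0

Solving the primal: x* = (7, 2.6667).
  primal value c^T x* = 51.
Solving the dual: y* = (1, 0, 2, 0).
  dual value b^T y* = 51.
Strong duality: c^T x* = b^T y*. Confirmed.

51


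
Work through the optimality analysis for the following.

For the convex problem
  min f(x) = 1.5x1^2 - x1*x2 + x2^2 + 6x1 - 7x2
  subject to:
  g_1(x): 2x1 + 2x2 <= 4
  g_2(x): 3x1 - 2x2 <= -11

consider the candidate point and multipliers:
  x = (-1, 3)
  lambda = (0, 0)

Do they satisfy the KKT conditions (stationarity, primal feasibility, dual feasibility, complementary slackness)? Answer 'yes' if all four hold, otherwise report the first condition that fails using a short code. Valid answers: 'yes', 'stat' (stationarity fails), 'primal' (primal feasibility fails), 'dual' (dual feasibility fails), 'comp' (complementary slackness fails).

Gradient of f: grad f(x) = Q x + c = (0, 0)
Constraint values g_i(x) = a_i^T x - b_i:
  g_1((-1, 3)) = 0
  g_2((-1, 3)) = 2
Stationarity residual: grad f(x) + sum_i lambda_i a_i = (0, 0)
  -> stationarity OK
Primal feasibility (all g_i <= 0): FAILS
Dual feasibility (all lambda_i >= 0): OK
Complementary slackness (lambda_i * g_i(x) = 0 for all i): OK

Verdict: the first failing condition is primal_feasibility -> primal.

primal


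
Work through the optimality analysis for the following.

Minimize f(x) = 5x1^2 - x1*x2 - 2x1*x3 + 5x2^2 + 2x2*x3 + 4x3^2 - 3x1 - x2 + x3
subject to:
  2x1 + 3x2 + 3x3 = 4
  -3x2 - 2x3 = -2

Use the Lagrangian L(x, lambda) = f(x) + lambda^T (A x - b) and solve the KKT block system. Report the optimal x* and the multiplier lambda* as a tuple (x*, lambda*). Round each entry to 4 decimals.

Form the Lagrangian:
  L(x, lambda) = (1/2) x^T Q x + c^T x + lambda^T (A x - b)
Stationarity (grad_x L = 0): Q x + c + A^T lambda = 0.
Primal feasibility: A x = b.

This gives the KKT block system:
  [ Q   A^T ] [ x     ]   [-c ]
  [ A    0  ] [ lambda ] = [ b ]

Solving the linear system:
  x*      = (0.7816, 0.3755, 0.4367)
  lambda* = (-1.7837, -0.8347)
  f(x*)   = 1.5908

x* = (0.7816, 0.3755, 0.4367), lambda* = (-1.7837, -0.8347)


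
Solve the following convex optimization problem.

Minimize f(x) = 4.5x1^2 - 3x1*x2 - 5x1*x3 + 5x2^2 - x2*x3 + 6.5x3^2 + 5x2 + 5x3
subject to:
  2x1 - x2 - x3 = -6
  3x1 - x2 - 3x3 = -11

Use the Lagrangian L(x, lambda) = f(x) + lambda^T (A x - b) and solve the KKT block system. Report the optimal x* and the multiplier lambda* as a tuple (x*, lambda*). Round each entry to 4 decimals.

Form the Lagrangian:
  L(x, lambda) = (1/2) x^T Q x + c^T x + lambda^T (A x - b)
Stationarity (grad_x L = 0): Q x + c + A^T lambda = 0.
Primal feasibility: A x = b.

This gives the KKT block system:
  [ Q   A^T ] [ x     ]   [-c ]
  [ A    0  ] [ lambda ] = [ b ]

Solving the linear system:
  x*      = (-2.6104, -0.4156, 1.1948)
  lambda* = (-5.7792, 13.2597)
  f(x*)   = 57.539

x* = (-2.6104, -0.4156, 1.1948), lambda* = (-5.7792, 13.2597)


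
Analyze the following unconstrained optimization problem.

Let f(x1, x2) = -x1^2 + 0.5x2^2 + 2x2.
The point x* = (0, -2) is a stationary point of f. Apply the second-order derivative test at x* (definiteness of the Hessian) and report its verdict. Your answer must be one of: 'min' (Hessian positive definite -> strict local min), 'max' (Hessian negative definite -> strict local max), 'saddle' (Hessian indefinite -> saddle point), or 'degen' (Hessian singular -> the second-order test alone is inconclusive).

Compute the Hessian H = grad^2 f:
  H = [[-2, 0], [0, 1]]
Verify stationarity: grad f(x*) = H x* + g = (0, 0).
Eigenvalues of H: -2, 1.
Eigenvalues have mixed signs, so H is indefinite -> x* is a saddle point.

saddle


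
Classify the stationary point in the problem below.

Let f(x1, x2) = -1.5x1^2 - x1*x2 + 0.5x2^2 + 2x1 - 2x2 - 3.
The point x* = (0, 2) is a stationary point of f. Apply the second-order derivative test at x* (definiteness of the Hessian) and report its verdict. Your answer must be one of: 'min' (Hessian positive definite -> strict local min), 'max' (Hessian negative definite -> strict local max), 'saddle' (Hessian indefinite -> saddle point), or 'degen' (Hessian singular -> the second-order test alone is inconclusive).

Compute the Hessian H = grad^2 f:
  H = [[-3, -1], [-1, 1]]
Verify stationarity: grad f(x*) = H x* + g = (0, 0).
Eigenvalues of H: -3.2361, 1.2361.
Eigenvalues have mixed signs, so H is indefinite -> x* is a saddle point.

saddle


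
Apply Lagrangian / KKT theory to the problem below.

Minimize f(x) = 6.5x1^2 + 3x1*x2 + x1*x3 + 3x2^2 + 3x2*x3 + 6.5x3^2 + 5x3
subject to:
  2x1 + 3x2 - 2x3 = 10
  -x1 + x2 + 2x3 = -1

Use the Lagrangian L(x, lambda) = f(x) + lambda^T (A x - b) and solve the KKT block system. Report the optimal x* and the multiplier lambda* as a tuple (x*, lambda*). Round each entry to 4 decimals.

Form the Lagrangian:
  L(x, lambda) = (1/2) x^T Q x + c^T x + lambda^T (A x - b)
Stationarity (grad_x L = 0): Q x + c + A^T lambda = 0.
Primal feasibility: A x = b.

This gives the KKT block system:
  [ Q   A^T ] [ x     ]   [-c ]
  [ A    0  ] [ lambda ] = [ b ]

Solving the linear system:
  x*      = (0.1674, 2.2081, -1.5204)
  lambda* = (-3.2941, 0.6923)
  f(x*)   = 13.0158

x* = (0.1674, 2.2081, -1.5204), lambda* = (-3.2941, 0.6923)


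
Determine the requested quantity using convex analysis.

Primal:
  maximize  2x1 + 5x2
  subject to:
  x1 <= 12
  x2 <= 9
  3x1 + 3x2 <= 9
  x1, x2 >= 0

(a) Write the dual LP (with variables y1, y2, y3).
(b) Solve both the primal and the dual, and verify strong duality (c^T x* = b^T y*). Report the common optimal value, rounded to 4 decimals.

The standard primal-dual pair for 'max c^T x s.t. A x <= b, x >= 0' is:
  Dual:  min b^T y  s.t.  A^T y >= c,  y >= 0.

So the dual LP is:
  minimize  12y1 + 9y2 + 9y3
  subject to:
    y1 + 3y3 >= 2
    y2 + 3y3 >= 5
    y1, y2, y3 >= 0

Solving the primal: x* = (0, 3).
  primal value c^T x* = 15.
Solving the dual: y* = (0, 0, 1.6667).
  dual value b^T y* = 15.
Strong duality: c^T x* = b^T y*. Confirmed.

15


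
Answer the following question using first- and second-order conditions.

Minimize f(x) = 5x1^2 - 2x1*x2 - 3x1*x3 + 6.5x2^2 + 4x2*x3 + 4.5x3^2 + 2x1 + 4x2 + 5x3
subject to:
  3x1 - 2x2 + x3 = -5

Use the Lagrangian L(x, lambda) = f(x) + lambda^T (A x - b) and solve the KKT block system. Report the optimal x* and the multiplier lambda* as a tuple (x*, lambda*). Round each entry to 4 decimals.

Form the Lagrangian:
  L(x, lambda) = (1/2) x^T Q x + c^T x + lambda^T (A x - b)
Stationarity (grad_x L = 0): Q x + c + A^T lambda = 0.
Primal feasibility: A x = b.

This gives the KKT block system:
  [ Q   A^T ] [ x     ]   [-c ]
  [ A    0  ] [ lambda ] = [ b ]

Solving the linear system:
  x*      = (-1.1193, 0.2026, -1.2368)
  lambda* = (1.9627)
  f(x*)   = 1.1007

x* = (-1.1193, 0.2026, -1.2368), lambda* = (1.9627)


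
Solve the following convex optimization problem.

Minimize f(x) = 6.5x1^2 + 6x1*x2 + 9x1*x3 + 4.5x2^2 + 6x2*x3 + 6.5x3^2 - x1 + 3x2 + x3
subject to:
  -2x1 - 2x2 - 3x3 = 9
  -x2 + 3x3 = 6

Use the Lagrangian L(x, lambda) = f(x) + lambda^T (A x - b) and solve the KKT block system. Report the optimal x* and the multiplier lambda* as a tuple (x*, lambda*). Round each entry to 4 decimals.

Form the Lagrangian:
  L(x, lambda) = (1/2) x^T Q x + c^T x + lambda^T (A x - b)
Stationarity (grad_x L = 0): Q x + c + A^T lambda = 0.
Primal feasibility: A x = b.

This gives the KKT block system:
  [ Q   A^T ] [ x     ]   [-c ]
  [ A    0  ] [ lambda ] = [ b ]

Solving the linear system:
  x*      = (-0.5591, -4.6273, 0.4576)
  lambda* = (-15.9567, -7.3411)
  f(x*)   = 87.396

x* = (-0.5591, -4.6273, 0.4576), lambda* = (-15.9567, -7.3411)


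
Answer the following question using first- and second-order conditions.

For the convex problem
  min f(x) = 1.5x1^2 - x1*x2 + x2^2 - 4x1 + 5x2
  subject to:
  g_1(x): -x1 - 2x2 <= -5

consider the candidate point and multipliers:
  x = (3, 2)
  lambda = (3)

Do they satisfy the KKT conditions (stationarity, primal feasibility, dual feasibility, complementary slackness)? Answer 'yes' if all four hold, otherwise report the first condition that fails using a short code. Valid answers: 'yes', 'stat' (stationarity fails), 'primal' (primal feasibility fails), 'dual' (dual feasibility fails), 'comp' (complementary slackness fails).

Gradient of f: grad f(x) = Q x + c = (3, 6)
Constraint values g_i(x) = a_i^T x - b_i:
  g_1((3, 2)) = -2
Stationarity residual: grad f(x) + sum_i lambda_i a_i = (0, 0)
  -> stationarity OK
Primal feasibility (all g_i <= 0): OK
Dual feasibility (all lambda_i >= 0): OK
Complementary slackness (lambda_i * g_i(x) = 0 for all i): FAILS

Verdict: the first failing condition is complementary_slackness -> comp.

comp


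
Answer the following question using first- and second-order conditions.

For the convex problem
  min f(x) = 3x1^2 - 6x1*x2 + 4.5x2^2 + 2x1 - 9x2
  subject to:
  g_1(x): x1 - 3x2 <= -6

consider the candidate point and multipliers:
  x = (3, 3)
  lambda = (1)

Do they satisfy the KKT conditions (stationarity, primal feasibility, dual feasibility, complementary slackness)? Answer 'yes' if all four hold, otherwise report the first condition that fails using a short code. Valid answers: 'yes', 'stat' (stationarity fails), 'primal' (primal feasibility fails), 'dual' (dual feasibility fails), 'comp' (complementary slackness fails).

Gradient of f: grad f(x) = Q x + c = (2, 0)
Constraint values g_i(x) = a_i^T x - b_i:
  g_1((3, 3)) = 0
Stationarity residual: grad f(x) + sum_i lambda_i a_i = (3, -3)
  -> stationarity FAILS
Primal feasibility (all g_i <= 0): OK
Dual feasibility (all lambda_i >= 0): OK
Complementary slackness (lambda_i * g_i(x) = 0 for all i): OK

Verdict: the first failing condition is stationarity -> stat.

stat


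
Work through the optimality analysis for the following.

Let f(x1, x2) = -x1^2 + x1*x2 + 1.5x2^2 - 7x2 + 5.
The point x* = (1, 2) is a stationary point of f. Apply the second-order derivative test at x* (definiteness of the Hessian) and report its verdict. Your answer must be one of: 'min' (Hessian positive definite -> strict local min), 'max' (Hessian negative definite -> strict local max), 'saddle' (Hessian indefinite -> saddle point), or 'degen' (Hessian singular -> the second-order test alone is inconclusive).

Compute the Hessian H = grad^2 f:
  H = [[-2, 1], [1, 3]]
Verify stationarity: grad f(x*) = H x* + g = (0, 0).
Eigenvalues of H: -2.1926, 3.1926.
Eigenvalues have mixed signs, so H is indefinite -> x* is a saddle point.

saddle


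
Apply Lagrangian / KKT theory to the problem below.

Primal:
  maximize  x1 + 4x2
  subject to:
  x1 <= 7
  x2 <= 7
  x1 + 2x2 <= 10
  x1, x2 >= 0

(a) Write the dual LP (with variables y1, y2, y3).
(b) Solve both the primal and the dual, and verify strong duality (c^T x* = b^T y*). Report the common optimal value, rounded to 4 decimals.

The standard primal-dual pair for 'max c^T x s.t. A x <= b, x >= 0' is:
  Dual:  min b^T y  s.t.  A^T y >= c,  y >= 0.

So the dual LP is:
  minimize  7y1 + 7y2 + 10y3
  subject to:
    y1 + y3 >= 1
    y2 + 2y3 >= 4
    y1, y2, y3 >= 0

Solving the primal: x* = (0, 5).
  primal value c^T x* = 20.
Solving the dual: y* = (0, 0, 2).
  dual value b^T y* = 20.
Strong duality: c^T x* = b^T y*. Confirmed.

20


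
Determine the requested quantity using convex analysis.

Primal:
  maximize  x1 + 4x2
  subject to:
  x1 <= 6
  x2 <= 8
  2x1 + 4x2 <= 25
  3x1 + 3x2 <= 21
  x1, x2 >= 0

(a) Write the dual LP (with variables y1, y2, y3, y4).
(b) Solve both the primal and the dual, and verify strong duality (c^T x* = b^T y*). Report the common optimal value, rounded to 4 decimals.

The standard primal-dual pair for 'max c^T x s.t. A x <= b, x >= 0' is:
  Dual:  min b^T y  s.t.  A^T y >= c,  y >= 0.

So the dual LP is:
  minimize  6y1 + 8y2 + 25y3 + 21y4
  subject to:
    y1 + 2y3 + 3y4 >= 1
    y2 + 4y3 + 3y4 >= 4
    y1, y2, y3, y4 >= 0

Solving the primal: x* = (0, 6.25).
  primal value c^T x* = 25.
Solving the dual: y* = (0, 0, 1, 0).
  dual value b^T y* = 25.
Strong duality: c^T x* = b^T y*. Confirmed.

25


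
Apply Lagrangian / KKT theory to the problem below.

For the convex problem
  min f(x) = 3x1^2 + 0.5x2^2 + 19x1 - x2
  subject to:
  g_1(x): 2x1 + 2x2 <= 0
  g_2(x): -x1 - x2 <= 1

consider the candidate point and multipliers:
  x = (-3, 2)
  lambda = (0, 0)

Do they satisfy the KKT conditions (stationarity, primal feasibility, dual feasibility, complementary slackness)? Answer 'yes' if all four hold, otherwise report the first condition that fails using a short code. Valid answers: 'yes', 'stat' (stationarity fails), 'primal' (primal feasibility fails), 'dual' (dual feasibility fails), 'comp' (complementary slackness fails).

Gradient of f: grad f(x) = Q x + c = (1, 1)
Constraint values g_i(x) = a_i^T x - b_i:
  g_1((-3, 2)) = -2
  g_2((-3, 2)) = 0
Stationarity residual: grad f(x) + sum_i lambda_i a_i = (1, 1)
  -> stationarity FAILS
Primal feasibility (all g_i <= 0): OK
Dual feasibility (all lambda_i >= 0): OK
Complementary slackness (lambda_i * g_i(x) = 0 for all i): OK

Verdict: the first failing condition is stationarity -> stat.

stat


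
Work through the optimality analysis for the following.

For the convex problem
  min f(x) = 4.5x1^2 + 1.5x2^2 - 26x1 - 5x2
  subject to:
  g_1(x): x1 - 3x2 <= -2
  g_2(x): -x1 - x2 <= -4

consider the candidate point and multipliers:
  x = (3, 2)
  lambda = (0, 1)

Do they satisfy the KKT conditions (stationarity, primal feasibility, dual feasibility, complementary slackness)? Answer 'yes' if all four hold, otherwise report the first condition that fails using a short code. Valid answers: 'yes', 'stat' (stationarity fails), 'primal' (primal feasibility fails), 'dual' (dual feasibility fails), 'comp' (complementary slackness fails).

Gradient of f: grad f(x) = Q x + c = (1, 1)
Constraint values g_i(x) = a_i^T x - b_i:
  g_1((3, 2)) = -1
  g_2((3, 2)) = -1
Stationarity residual: grad f(x) + sum_i lambda_i a_i = (0, 0)
  -> stationarity OK
Primal feasibility (all g_i <= 0): OK
Dual feasibility (all lambda_i >= 0): OK
Complementary slackness (lambda_i * g_i(x) = 0 for all i): FAILS

Verdict: the first failing condition is complementary_slackness -> comp.

comp


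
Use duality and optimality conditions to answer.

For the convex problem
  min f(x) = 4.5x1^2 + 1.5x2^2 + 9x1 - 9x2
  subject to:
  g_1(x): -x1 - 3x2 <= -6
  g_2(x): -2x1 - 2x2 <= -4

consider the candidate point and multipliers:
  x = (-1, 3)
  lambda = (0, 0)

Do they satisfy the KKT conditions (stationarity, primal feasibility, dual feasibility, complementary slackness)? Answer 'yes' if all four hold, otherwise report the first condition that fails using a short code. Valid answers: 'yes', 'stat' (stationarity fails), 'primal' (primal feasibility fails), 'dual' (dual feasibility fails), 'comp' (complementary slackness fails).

Gradient of f: grad f(x) = Q x + c = (0, 0)
Constraint values g_i(x) = a_i^T x - b_i:
  g_1((-1, 3)) = -2
  g_2((-1, 3)) = 0
Stationarity residual: grad f(x) + sum_i lambda_i a_i = (0, 0)
  -> stationarity OK
Primal feasibility (all g_i <= 0): OK
Dual feasibility (all lambda_i >= 0): OK
Complementary slackness (lambda_i * g_i(x) = 0 for all i): OK

Verdict: yes, KKT holds.

yes


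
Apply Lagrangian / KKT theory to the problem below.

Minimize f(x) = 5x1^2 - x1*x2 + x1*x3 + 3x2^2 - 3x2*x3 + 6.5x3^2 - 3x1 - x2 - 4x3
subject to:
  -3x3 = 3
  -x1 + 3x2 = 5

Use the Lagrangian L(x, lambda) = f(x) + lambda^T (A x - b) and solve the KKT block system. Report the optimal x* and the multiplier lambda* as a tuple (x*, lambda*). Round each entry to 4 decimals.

Form the Lagrangian:
  L(x, lambda) = (1/2) x^T Q x + c^T x + lambda^T (A x - b)
Stationarity (grad_x L = 0): Q x + c + A^T lambda = 0.
Primal feasibility: A x = b.

This gives the KKT block system:
  [ Q   A^T ] [ x     ]   [-c ]
  [ A    0  ] [ lambda ] = [ b ]

Solving the linear system:
  x*      = (0.1667, 1.7222, -1)
  lambda* = (-7.3333, -4.0556)
  f(x*)   = 22.0278

x* = (0.1667, 1.7222, -1), lambda* = (-7.3333, -4.0556)


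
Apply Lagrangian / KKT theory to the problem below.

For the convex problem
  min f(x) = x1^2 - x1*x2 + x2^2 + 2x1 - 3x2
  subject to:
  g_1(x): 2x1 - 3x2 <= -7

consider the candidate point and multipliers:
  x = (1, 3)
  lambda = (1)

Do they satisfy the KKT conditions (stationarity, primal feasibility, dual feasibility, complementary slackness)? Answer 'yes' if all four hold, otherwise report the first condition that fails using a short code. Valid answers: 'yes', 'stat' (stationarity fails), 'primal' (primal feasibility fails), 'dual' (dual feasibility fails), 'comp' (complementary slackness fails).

Gradient of f: grad f(x) = Q x + c = (1, 2)
Constraint values g_i(x) = a_i^T x - b_i:
  g_1((1, 3)) = 0
Stationarity residual: grad f(x) + sum_i lambda_i a_i = (3, -1)
  -> stationarity FAILS
Primal feasibility (all g_i <= 0): OK
Dual feasibility (all lambda_i >= 0): OK
Complementary slackness (lambda_i * g_i(x) = 0 for all i): OK

Verdict: the first failing condition is stationarity -> stat.

stat


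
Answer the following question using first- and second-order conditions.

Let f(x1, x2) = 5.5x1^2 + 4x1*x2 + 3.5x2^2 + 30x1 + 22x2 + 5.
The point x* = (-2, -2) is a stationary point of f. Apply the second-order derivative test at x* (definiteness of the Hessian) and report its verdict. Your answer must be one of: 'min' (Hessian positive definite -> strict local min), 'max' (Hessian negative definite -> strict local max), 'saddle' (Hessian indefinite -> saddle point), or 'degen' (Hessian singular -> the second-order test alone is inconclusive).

Compute the Hessian H = grad^2 f:
  H = [[11, 4], [4, 7]]
Verify stationarity: grad f(x*) = H x* + g = (0, 0).
Eigenvalues of H: 4.5279, 13.4721.
Both eigenvalues > 0, so H is positive definite -> x* is a strict local min.

min


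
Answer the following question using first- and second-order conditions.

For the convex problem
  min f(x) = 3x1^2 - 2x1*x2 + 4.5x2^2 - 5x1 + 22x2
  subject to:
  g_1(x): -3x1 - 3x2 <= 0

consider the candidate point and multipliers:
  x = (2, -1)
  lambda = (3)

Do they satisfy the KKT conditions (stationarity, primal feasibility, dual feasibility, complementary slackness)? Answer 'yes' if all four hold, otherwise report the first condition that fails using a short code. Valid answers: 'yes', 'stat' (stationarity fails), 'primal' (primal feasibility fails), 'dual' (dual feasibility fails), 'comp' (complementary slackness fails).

Gradient of f: grad f(x) = Q x + c = (9, 9)
Constraint values g_i(x) = a_i^T x - b_i:
  g_1((2, -1)) = -3
Stationarity residual: grad f(x) + sum_i lambda_i a_i = (0, 0)
  -> stationarity OK
Primal feasibility (all g_i <= 0): OK
Dual feasibility (all lambda_i >= 0): OK
Complementary slackness (lambda_i * g_i(x) = 0 for all i): FAILS

Verdict: the first failing condition is complementary_slackness -> comp.

comp


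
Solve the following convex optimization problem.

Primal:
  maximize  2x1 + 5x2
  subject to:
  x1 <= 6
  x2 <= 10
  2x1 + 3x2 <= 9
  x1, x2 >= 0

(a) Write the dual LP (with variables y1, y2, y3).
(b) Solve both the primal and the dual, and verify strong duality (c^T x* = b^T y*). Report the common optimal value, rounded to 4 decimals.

The standard primal-dual pair for 'max c^T x s.t. A x <= b, x >= 0' is:
  Dual:  min b^T y  s.t.  A^T y >= c,  y >= 0.

So the dual LP is:
  minimize  6y1 + 10y2 + 9y3
  subject to:
    y1 + 2y3 >= 2
    y2 + 3y3 >= 5
    y1, y2, y3 >= 0

Solving the primal: x* = (0, 3).
  primal value c^T x* = 15.
Solving the dual: y* = (0, 0, 1.6667).
  dual value b^T y* = 15.
Strong duality: c^T x* = b^T y*. Confirmed.

15


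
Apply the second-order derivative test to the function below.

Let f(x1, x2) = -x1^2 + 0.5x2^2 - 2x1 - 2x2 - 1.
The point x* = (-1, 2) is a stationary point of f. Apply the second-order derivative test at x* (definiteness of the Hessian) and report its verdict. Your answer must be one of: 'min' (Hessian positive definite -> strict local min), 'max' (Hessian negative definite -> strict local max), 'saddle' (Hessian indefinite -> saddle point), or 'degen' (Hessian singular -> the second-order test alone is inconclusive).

Compute the Hessian H = grad^2 f:
  H = [[-2, 0], [0, 1]]
Verify stationarity: grad f(x*) = H x* + g = (0, 0).
Eigenvalues of H: -2, 1.
Eigenvalues have mixed signs, so H is indefinite -> x* is a saddle point.

saddle


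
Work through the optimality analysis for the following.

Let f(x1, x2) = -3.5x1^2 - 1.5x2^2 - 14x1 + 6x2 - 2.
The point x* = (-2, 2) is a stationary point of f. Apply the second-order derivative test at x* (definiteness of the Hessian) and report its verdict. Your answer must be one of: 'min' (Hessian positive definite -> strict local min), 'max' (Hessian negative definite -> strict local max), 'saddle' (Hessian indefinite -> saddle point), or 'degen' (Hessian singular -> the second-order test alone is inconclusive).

Compute the Hessian H = grad^2 f:
  H = [[-7, 0], [0, -3]]
Verify stationarity: grad f(x*) = H x* + g = (0, 0).
Eigenvalues of H: -7, -3.
Both eigenvalues < 0, so H is negative definite -> x* is a strict local max.

max


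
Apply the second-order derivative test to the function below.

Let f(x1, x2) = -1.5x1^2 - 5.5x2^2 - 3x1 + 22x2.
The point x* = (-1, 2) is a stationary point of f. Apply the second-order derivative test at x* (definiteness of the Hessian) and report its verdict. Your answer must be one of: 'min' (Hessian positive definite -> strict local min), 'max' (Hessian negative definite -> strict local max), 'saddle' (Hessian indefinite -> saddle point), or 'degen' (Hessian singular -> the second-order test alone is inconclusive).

Compute the Hessian H = grad^2 f:
  H = [[-3, 0], [0, -11]]
Verify stationarity: grad f(x*) = H x* + g = (0, 0).
Eigenvalues of H: -11, -3.
Both eigenvalues < 0, so H is negative definite -> x* is a strict local max.

max


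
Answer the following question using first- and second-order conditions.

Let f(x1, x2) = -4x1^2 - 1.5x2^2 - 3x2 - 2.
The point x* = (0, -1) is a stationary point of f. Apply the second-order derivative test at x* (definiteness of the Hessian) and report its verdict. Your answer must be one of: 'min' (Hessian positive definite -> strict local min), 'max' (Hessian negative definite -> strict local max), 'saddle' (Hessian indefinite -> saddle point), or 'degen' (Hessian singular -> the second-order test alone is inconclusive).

Compute the Hessian H = grad^2 f:
  H = [[-8, 0], [0, -3]]
Verify stationarity: grad f(x*) = H x* + g = (0, 0).
Eigenvalues of H: -8, -3.
Both eigenvalues < 0, so H is negative definite -> x* is a strict local max.

max


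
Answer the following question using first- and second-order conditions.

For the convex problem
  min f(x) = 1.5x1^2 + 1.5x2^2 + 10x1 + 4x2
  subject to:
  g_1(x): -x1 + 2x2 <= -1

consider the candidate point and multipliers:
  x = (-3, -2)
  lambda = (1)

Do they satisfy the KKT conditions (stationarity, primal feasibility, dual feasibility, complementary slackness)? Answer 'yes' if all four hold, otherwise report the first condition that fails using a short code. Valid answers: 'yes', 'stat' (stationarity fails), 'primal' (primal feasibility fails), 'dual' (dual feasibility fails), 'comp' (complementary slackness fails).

Gradient of f: grad f(x) = Q x + c = (1, -2)
Constraint values g_i(x) = a_i^T x - b_i:
  g_1((-3, -2)) = 0
Stationarity residual: grad f(x) + sum_i lambda_i a_i = (0, 0)
  -> stationarity OK
Primal feasibility (all g_i <= 0): OK
Dual feasibility (all lambda_i >= 0): OK
Complementary slackness (lambda_i * g_i(x) = 0 for all i): OK

Verdict: yes, KKT holds.

yes


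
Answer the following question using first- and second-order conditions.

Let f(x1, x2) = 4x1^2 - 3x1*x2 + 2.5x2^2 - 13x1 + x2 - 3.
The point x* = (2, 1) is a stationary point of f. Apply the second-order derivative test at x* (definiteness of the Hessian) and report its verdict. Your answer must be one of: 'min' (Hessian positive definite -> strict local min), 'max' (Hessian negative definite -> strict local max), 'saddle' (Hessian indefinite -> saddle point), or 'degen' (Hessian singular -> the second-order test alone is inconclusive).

Compute the Hessian H = grad^2 f:
  H = [[8, -3], [-3, 5]]
Verify stationarity: grad f(x*) = H x* + g = (0, 0).
Eigenvalues of H: 3.1459, 9.8541.
Both eigenvalues > 0, so H is positive definite -> x* is a strict local min.

min


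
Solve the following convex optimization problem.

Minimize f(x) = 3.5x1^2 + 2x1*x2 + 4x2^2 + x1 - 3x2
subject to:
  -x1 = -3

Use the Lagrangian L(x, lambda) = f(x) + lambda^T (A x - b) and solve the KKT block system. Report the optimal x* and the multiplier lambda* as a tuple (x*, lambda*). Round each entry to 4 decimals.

Form the Lagrangian:
  L(x, lambda) = (1/2) x^T Q x + c^T x + lambda^T (A x - b)
Stationarity (grad_x L = 0): Q x + c + A^T lambda = 0.
Primal feasibility: A x = b.

This gives the KKT block system:
  [ Q   A^T ] [ x     ]   [-c ]
  [ A    0  ] [ lambda ] = [ b ]

Solving the linear system:
  x*      = (3, -0.375)
  lambda* = (21.25)
  f(x*)   = 33.9375

x* = (3, -0.375), lambda* = (21.25)


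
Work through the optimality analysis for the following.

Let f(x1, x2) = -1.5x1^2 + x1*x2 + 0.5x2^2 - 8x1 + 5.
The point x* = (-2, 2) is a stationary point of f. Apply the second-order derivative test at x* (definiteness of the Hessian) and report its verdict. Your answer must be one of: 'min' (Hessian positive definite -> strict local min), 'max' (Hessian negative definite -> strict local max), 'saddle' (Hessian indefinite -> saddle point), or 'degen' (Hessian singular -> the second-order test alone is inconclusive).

Compute the Hessian H = grad^2 f:
  H = [[-3, 1], [1, 1]]
Verify stationarity: grad f(x*) = H x* + g = (0, 0).
Eigenvalues of H: -3.2361, 1.2361.
Eigenvalues have mixed signs, so H is indefinite -> x* is a saddle point.

saddle


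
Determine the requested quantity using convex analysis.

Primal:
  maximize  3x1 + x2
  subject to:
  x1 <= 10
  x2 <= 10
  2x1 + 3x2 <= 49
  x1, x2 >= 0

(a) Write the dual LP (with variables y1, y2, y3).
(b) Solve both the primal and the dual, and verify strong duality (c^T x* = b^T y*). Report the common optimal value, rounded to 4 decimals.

The standard primal-dual pair for 'max c^T x s.t. A x <= b, x >= 0' is:
  Dual:  min b^T y  s.t.  A^T y >= c,  y >= 0.

So the dual LP is:
  minimize  10y1 + 10y2 + 49y3
  subject to:
    y1 + 2y3 >= 3
    y2 + 3y3 >= 1
    y1, y2, y3 >= 0

Solving the primal: x* = (10, 9.6667).
  primal value c^T x* = 39.6667.
Solving the dual: y* = (2.3333, 0, 0.3333).
  dual value b^T y* = 39.6667.
Strong duality: c^T x* = b^T y*. Confirmed.

39.6667


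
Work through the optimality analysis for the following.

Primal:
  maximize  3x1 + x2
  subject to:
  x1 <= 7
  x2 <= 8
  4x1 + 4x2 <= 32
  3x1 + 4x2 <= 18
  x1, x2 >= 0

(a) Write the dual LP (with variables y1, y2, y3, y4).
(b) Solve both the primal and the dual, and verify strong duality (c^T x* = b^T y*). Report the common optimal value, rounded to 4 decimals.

The standard primal-dual pair for 'max c^T x s.t. A x <= b, x >= 0' is:
  Dual:  min b^T y  s.t.  A^T y >= c,  y >= 0.

So the dual LP is:
  minimize  7y1 + 8y2 + 32y3 + 18y4
  subject to:
    y1 + 4y3 + 3y4 >= 3
    y2 + 4y3 + 4y4 >= 1
    y1, y2, y3, y4 >= 0

Solving the primal: x* = (6, 0).
  primal value c^T x* = 18.
Solving the dual: y* = (0, 0, 0, 1).
  dual value b^T y* = 18.
Strong duality: c^T x* = b^T y*. Confirmed.

18


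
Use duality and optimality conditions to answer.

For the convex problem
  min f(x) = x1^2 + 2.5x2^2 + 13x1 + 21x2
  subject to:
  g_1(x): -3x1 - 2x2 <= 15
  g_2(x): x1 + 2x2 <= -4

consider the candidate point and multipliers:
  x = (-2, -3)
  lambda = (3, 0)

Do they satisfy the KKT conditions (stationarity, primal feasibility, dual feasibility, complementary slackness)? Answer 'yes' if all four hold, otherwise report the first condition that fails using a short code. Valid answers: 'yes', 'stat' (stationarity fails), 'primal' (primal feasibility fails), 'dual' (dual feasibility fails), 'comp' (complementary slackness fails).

Gradient of f: grad f(x) = Q x + c = (9, 6)
Constraint values g_i(x) = a_i^T x - b_i:
  g_1((-2, -3)) = -3
  g_2((-2, -3)) = -4
Stationarity residual: grad f(x) + sum_i lambda_i a_i = (0, 0)
  -> stationarity OK
Primal feasibility (all g_i <= 0): OK
Dual feasibility (all lambda_i >= 0): OK
Complementary slackness (lambda_i * g_i(x) = 0 for all i): FAILS

Verdict: the first failing condition is complementary_slackness -> comp.

comp


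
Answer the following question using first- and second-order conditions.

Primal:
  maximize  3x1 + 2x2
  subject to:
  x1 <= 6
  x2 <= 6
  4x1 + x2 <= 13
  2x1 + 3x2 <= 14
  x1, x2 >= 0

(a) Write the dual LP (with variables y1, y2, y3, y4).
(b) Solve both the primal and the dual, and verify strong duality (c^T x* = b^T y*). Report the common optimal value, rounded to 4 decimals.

The standard primal-dual pair for 'max c^T x s.t. A x <= b, x >= 0' is:
  Dual:  min b^T y  s.t.  A^T y >= c,  y >= 0.

So the dual LP is:
  minimize  6y1 + 6y2 + 13y3 + 14y4
  subject to:
    y1 + 4y3 + 2y4 >= 3
    y2 + y3 + 3y4 >= 2
    y1, y2, y3, y4 >= 0

Solving the primal: x* = (2.5, 3).
  primal value c^T x* = 13.5.
Solving the dual: y* = (0, 0, 0.5, 0.5).
  dual value b^T y* = 13.5.
Strong duality: c^T x* = b^T y*. Confirmed.

13.5


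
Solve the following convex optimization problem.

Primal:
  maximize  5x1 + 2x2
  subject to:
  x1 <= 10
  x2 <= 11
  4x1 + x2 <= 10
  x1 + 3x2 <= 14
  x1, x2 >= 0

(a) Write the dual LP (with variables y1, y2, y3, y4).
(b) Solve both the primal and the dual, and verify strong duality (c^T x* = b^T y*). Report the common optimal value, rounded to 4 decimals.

The standard primal-dual pair for 'max c^T x s.t. A x <= b, x >= 0' is:
  Dual:  min b^T y  s.t.  A^T y >= c,  y >= 0.

So the dual LP is:
  minimize  10y1 + 11y2 + 10y3 + 14y4
  subject to:
    y1 + 4y3 + y4 >= 5
    y2 + y3 + 3y4 >= 2
    y1, y2, y3, y4 >= 0

Solving the primal: x* = (1.4545, 4.1818).
  primal value c^T x* = 15.6364.
Solving the dual: y* = (0, 0, 1.1818, 0.2727).
  dual value b^T y* = 15.6364.
Strong duality: c^T x* = b^T y*. Confirmed.

15.6364


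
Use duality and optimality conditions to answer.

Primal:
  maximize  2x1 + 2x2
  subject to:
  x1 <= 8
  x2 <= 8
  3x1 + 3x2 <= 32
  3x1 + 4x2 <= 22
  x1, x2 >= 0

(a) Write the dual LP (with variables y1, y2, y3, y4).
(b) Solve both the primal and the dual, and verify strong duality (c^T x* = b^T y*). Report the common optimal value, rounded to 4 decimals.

The standard primal-dual pair for 'max c^T x s.t. A x <= b, x >= 0' is:
  Dual:  min b^T y  s.t.  A^T y >= c,  y >= 0.

So the dual LP is:
  minimize  8y1 + 8y2 + 32y3 + 22y4
  subject to:
    y1 + 3y3 + 3y4 >= 2
    y2 + 3y3 + 4y4 >= 2
    y1, y2, y3, y4 >= 0

Solving the primal: x* = (7.3333, 0).
  primal value c^T x* = 14.6667.
Solving the dual: y* = (0, 0, 0, 0.6667).
  dual value b^T y* = 14.6667.
Strong duality: c^T x* = b^T y*. Confirmed.

14.6667


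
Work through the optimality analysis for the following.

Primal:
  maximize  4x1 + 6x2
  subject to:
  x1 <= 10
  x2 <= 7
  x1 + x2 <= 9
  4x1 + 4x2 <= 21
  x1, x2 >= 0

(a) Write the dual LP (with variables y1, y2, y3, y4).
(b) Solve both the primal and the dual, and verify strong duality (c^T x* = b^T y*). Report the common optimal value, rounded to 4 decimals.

The standard primal-dual pair for 'max c^T x s.t. A x <= b, x >= 0' is:
  Dual:  min b^T y  s.t.  A^T y >= c,  y >= 0.

So the dual LP is:
  minimize  10y1 + 7y2 + 9y3 + 21y4
  subject to:
    y1 + y3 + 4y4 >= 4
    y2 + y3 + 4y4 >= 6
    y1, y2, y3, y4 >= 0

Solving the primal: x* = (0, 5.25).
  primal value c^T x* = 31.5.
Solving the dual: y* = (0, 0, 0, 1.5).
  dual value b^T y* = 31.5.
Strong duality: c^T x* = b^T y*. Confirmed.

31.5


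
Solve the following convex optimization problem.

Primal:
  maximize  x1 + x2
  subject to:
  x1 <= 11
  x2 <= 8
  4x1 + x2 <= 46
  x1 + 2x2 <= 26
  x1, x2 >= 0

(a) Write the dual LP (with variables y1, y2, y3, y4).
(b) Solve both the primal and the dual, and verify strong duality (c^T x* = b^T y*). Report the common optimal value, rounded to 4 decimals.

The standard primal-dual pair for 'max c^T x s.t. A x <= b, x >= 0' is:
  Dual:  min b^T y  s.t.  A^T y >= c,  y >= 0.

So the dual LP is:
  minimize  11y1 + 8y2 + 46y3 + 26y4
  subject to:
    y1 + 4y3 + y4 >= 1
    y2 + y3 + 2y4 >= 1
    y1, y2, y3, y4 >= 0

Solving the primal: x* = (9.5, 8).
  primal value c^T x* = 17.5.
Solving the dual: y* = (0, 0.75, 0.25, 0).
  dual value b^T y* = 17.5.
Strong duality: c^T x* = b^T y*. Confirmed.

17.5


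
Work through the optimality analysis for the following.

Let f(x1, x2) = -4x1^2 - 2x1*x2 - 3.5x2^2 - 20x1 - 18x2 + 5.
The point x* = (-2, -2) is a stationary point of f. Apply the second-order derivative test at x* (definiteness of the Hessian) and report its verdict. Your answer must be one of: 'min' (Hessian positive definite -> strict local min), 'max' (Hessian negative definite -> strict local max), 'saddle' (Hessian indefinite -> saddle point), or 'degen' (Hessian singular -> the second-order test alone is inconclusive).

Compute the Hessian H = grad^2 f:
  H = [[-8, -2], [-2, -7]]
Verify stationarity: grad f(x*) = H x* + g = (0, 0).
Eigenvalues of H: -9.5616, -5.4384.
Both eigenvalues < 0, so H is negative definite -> x* is a strict local max.

max


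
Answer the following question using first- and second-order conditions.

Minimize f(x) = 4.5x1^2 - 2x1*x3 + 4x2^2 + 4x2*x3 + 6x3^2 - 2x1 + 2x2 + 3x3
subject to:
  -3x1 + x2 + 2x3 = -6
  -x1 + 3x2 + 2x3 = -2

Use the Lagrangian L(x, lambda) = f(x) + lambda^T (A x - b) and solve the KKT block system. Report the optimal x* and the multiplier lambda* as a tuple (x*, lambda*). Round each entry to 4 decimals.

Form the Lagrangian:
  L(x, lambda) = (1/2) x^T Q x + c^T x + lambda^T (A x - b)
Stationarity (grad_x L = 0): Q x + c + A^T lambda = 0.
Primal feasibility: A x = b.

This gives the KKT block system:
  [ Q   A^T ] [ x     ]   [-c ]
  [ A    0  ] [ lambda ] = [ b ]

Solving the linear system:
  x*      = (1.7073, 0.2927, -0.5854)
  lambda* = (5.7012, -2.5671)
  f(x*)   = 12.2439

x* = (1.7073, 0.2927, -0.5854), lambda* = (5.7012, -2.5671)


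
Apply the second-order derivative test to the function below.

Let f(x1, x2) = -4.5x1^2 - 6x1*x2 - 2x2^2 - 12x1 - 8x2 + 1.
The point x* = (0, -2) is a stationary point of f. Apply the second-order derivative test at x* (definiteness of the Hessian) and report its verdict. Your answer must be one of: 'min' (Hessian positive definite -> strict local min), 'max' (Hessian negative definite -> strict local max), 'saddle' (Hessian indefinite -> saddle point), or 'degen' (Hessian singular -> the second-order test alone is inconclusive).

Compute the Hessian H = grad^2 f:
  H = [[-9, -6], [-6, -4]]
Verify stationarity: grad f(x*) = H x* + g = (0, 0).
Eigenvalues of H: -13, 0.
H has a zero eigenvalue (singular; negative semidefinite but not definite), so H is neither positive definite, negative definite, nor indefinite. The second-order test alone is inconclusive -> degen.
(Indeed, f is constant along the null direction of H through x*, so x* is not a strict local extremum.)

degen


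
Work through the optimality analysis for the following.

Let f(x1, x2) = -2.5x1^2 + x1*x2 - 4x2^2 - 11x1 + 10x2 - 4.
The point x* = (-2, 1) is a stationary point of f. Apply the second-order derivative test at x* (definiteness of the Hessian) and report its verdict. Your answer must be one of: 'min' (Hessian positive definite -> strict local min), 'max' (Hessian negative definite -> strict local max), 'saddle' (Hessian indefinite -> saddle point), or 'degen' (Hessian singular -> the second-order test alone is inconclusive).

Compute the Hessian H = grad^2 f:
  H = [[-5, 1], [1, -8]]
Verify stationarity: grad f(x*) = H x* + g = (0, 0).
Eigenvalues of H: -8.3028, -4.6972.
Both eigenvalues < 0, so H is negative definite -> x* is a strict local max.

max


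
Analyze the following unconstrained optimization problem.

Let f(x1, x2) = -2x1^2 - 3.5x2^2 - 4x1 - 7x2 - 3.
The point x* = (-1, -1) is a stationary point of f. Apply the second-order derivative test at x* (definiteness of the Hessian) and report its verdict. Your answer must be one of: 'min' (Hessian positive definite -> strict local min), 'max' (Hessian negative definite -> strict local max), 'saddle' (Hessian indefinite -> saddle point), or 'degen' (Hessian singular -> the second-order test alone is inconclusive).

Compute the Hessian H = grad^2 f:
  H = [[-4, 0], [0, -7]]
Verify stationarity: grad f(x*) = H x* + g = (0, 0).
Eigenvalues of H: -7, -4.
Both eigenvalues < 0, so H is negative definite -> x* is a strict local max.

max


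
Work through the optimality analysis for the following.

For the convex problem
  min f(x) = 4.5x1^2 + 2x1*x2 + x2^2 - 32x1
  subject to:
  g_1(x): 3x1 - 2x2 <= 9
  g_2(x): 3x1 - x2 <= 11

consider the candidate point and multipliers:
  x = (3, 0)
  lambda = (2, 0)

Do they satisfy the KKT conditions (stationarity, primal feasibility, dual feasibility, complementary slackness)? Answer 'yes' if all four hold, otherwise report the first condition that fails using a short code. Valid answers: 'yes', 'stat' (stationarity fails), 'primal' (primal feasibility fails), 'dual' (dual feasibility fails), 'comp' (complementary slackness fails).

Gradient of f: grad f(x) = Q x + c = (-5, 6)
Constraint values g_i(x) = a_i^T x - b_i:
  g_1((3, 0)) = 0
  g_2((3, 0)) = -2
Stationarity residual: grad f(x) + sum_i lambda_i a_i = (1, 2)
  -> stationarity FAILS
Primal feasibility (all g_i <= 0): OK
Dual feasibility (all lambda_i >= 0): OK
Complementary slackness (lambda_i * g_i(x) = 0 for all i): OK

Verdict: the first failing condition is stationarity -> stat.

stat


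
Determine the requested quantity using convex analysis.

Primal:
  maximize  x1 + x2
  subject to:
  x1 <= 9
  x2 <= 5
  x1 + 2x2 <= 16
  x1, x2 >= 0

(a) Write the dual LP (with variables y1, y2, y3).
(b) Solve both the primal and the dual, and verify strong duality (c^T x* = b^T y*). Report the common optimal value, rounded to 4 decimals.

The standard primal-dual pair for 'max c^T x s.t. A x <= b, x >= 0' is:
  Dual:  min b^T y  s.t.  A^T y >= c,  y >= 0.

So the dual LP is:
  minimize  9y1 + 5y2 + 16y3
  subject to:
    y1 + y3 >= 1
    y2 + 2y3 >= 1
    y1, y2, y3 >= 0

Solving the primal: x* = (9, 3.5).
  primal value c^T x* = 12.5.
Solving the dual: y* = (0.5, 0, 0.5).
  dual value b^T y* = 12.5.
Strong duality: c^T x* = b^T y*. Confirmed.

12.5
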